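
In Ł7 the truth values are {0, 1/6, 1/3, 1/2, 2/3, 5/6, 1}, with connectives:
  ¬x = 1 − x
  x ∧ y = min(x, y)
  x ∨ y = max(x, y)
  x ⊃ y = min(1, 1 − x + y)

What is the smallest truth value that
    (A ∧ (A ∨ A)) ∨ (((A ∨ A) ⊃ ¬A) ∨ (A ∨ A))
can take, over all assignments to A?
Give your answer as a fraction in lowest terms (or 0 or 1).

Take A = 2/3:
A ∨ A = 2/3 ∨ 2/3 = 2/3
A ∧ (A ∨ A) = 2/3 ∧ 2/3 = 2/3
A ∨ A = 2/3 ∨ 2/3 = 2/3
¬A = ¬2/3 = 1/3
(A ∨ A) ⊃ ¬A = 2/3 ⊃ 1/3 = 2/3
A ∨ A = 2/3 ∨ 2/3 = 2/3
((A ∨ A) ⊃ ¬A) ∨ (A ∨ A) = 2/3 ∨ 2/3 = 2/3
(A ∧ (A ∨ A)) ∨ (((A ∨ A) ⊃ ¬A) ∨ (A ∨ A)) = 2/3 ∨ 2/3 = 2/3
No assignment yields a value below 2/3, so this is the minimum.

2/3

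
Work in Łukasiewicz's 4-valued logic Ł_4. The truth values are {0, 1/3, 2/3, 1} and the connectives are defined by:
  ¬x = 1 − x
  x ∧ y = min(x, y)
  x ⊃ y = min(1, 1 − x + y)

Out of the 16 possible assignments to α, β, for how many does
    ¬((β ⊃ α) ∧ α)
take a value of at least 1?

α = 0, β = 0 ↦ 1  ≥
α = 0, β = 1/3 ↦ 1  ≥
α = 0, β = 2/3 ↦ 1  ≥
α = 0, β = 1 ↦ 1  ≥
α = 1/3, β = 0 ↦ 2/3  <
α = 1/3, β = 1/3 ↦ 2/3  <
α = 1/3, β = 2/3 ↦ 2/3  <
α = 1/3, β = 1 ↦ 2/3  <
α = 2/3, β = 0 ↦ 1/3  <
α = 2/3, β = 1/3 ↦ 1/3  <
α = 2/3, β = 2/3 ↦ 1/3  <
α = 2/3, β = 1 ↦ 1/3  <
α = 1, β = 0 ↦ 0  <
α = 1, β = 1/3 ↦ 0  <
α = 1, β = 2/3 ↦ 0  <
α = 1, β = 1 ↦ 0  <
So 4 of the 16 assignments meet the threshold.

4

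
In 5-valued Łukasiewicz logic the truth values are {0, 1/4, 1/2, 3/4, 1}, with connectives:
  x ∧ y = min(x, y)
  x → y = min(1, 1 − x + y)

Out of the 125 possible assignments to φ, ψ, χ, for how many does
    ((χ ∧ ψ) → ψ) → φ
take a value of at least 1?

value 1: 25 assignments (counts)
value 3/4: 25 assignments
value 1/2: 25 assignments
value 1/4: 25 assignments
value 0: 25 assignments
So 25 of the 125 assignments meet the threshold.

25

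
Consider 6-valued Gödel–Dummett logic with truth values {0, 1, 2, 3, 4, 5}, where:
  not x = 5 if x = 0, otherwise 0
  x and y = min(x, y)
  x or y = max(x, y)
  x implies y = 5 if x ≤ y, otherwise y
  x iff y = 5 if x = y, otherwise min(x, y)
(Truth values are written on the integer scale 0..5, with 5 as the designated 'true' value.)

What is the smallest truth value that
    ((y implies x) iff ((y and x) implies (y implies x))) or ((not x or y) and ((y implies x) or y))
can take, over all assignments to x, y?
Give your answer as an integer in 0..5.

1

Take x = 0, y = 1:
y implies x = 1 implies 0 = 0
y and x = 1 and 0 = 0
y implies x = 1 implies 0 = 0
(y and x) implies (y implies x) = 0 implies 0 = 5
(y implies x) iff ((y and x) implies (y implies x)) = 0 iff 5 = 0
not x = not 0 = 5
not x or y = 5 or 1 = 5
y implies x = 1 implies 0 = 0
(y implies x) or y = 0 or 1 = 1
(not x or y) and ((y implies x) or y) = 5 and 1 = 1
((y implies x) iff ((y and x) implies (y implies x))) or ((not x or y) and ((y implies x) or y)) = 0 or 1 = 1
No assignment yields a value below 1, so this is the minimum.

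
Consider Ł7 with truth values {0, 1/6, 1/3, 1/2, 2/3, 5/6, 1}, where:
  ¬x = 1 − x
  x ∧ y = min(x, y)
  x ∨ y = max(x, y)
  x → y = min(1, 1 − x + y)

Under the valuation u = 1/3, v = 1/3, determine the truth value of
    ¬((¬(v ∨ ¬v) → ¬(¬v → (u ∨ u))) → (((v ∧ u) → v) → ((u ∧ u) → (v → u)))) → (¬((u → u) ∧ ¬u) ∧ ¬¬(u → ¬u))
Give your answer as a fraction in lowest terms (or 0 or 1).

1

¬v = ¬1/3 = 2/3
v ∨ ¬v = 1/3 ∨ 2/3 = 2/3
¬(v ∨ ¬v) = ¬2/3 = 1/3
¬v = ¬1/3 = 2/3
u ∨ u = 1/3 ∨ 1/3 = 1/3
¬v → (u ∨ u) = 2/3 → 1/3 = 2/3
¬(¬v → (u ∨ u)) = ¬2/3 = 1/3
¬(v ∨ ¬v) → ¬(¬v → (u ∨ u)) = 1/3 → 1/3 = 1
v ∧ u = 1/3 ∧ 1/3 = 1/3
(v ∧ u) → v = 1/3 → 1/3 = 1
u ∧ u = 1/3 ∧ 1/3 = 1/3
v → u = 1/3 → 1/3 = 1
(u ∧ u) → (v → u) = 1/3 → 1 = 1
((v ∧ u) → v) → ((u ∧ u) → (v → u)) = 1 → 1 = 1
(¬(v ∨ ¬v) → ¬(¬v → (u ∨ u))) → (((v ∧ u) → v) → ((u ∧ u) → (v → u))) = 1 → 1 = 1
¬((¬(v ∨ ¬v) → ¬(¬v → (u ∨ u))) → (((v ∧ u) → v) → ((u ∧ u) → (v → u)))) = ¬1 = 0
u → u = 1/3 → 1/3 = 1
¬u = ¬1/3 = 2/3
(u → u) ∧ ¬u = 1 ∧ 2/3 = 2/3
¬((u → u) ∧ ¬u) = ¬2/3 = 1/3
¬u = ¬1/3 = 2/3
u → ¬u = 1/3 → 2/3 = 1
¬(u → ¬u) = ¬1 = 0
¬¬(u → ¬u) = ¬0 = 1
¬((u → u) ∧ ¬u) ∧ ¬¬(u → ¬u) = 1/3 ∧ 1 = 1/3
¬((¬(v ∨ ¬v) → ¬(¬v → (u ∨ u))) → (((v ∧ u) → v) → ((u ∧ u) → (v → u)))) → (¬((u → u) ∧ ¬u) ∧ ¬¬(u → ¬u)) = 0 → 1/3 = 1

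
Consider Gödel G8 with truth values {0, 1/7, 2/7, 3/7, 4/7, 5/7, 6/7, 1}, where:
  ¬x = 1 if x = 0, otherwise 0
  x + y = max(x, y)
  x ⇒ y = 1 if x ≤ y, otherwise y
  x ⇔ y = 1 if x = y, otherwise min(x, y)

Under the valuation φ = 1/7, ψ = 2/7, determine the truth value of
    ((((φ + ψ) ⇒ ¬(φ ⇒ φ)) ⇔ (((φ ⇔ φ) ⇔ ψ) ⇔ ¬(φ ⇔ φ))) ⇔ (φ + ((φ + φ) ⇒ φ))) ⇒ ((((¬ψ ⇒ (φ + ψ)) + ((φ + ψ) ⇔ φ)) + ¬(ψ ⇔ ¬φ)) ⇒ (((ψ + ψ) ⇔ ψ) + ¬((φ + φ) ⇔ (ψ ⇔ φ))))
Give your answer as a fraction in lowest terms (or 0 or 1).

φ + ψ = 1/7 + 2/7 = 2/7
φ ⇒ φ = 1/7 ⇒ 1/7 = 1
¬(φ ⇒ φ) = ¬1 = 0
(φ + ψ) ⇒ ¬(φ ⇒ φ) = 2/7 ⇒ 0 = 0
φ ⇔ φ = 1/7 ⇔ 1/7 = 1
(φ ⇔ φ) ⇔ ψ = 1 ⇔ 2/7 = 2/7
φ ⇔ φ = 1/7 ⇔ 1/7 = 1
¬(φ ⇔ φ) = ¬1 = 0
((φ ⇔ φ) ⇔ ψ) ⇔ ¬(φ ⇔ φ) = 2/7 ⇔ 0 = 0
((φ + ψ) ⇒ ¬(φ ⇒ φ)) ⇔ (((φ ⇔ φ) ⇔ ψ) ⇔ ¬(φ ⇔ φ)) = 0 ⇔ 0 = 1
φ + φ = 1/7 + 1/7 = 1/7
(φ + φ) ⇒ φ = 1/7 ⇒ 1/7 = 1
φ + ((φ + φ) ⇒ φ) = 1/7 + 1 = 1
(((φ + ψ) ⇒ ¬(φ ⇒ φ)) ⇔ (((φ ⇔ φ) ⇔ ψ) ⇔ ¬(φ ⇔ φ))) ⇔ (φ + ((φ + φ) ⇒ φ)) = 1 ⇔ 1 = 1
¬ψ = ¬2/7 = 0
φ + ψ = 1/7 + 2/7 = 2/7
¬ψ ⇒ (φ + ψ) = 0 ⇒ 2/7 = 1
φ + ψ = 1/7 + 2/7 = 2/7
(φ + ψ) ⇔ φ = 2/7 ⇔ 1/7 = 1/7
(¬ψ ⇒ (φ + ψ)) + ((φ + ψ) ⇔ φ) = 1 + 1/7 = 1
¬φ = ¬1/7 = 0
ψ ⇔ ¬φ = 2/7 ⇔ 0 = 0
¬(ψ ⇔ ¬φ) = ¬0 = 1
((¬ψ ⇒ (φ + ψ)) + ((φ + ψ) ⇔ φ)) + ¬(ψ ⇔ ¬φ) = 1 + 1 = 1
ψ + ψ = 2/7 + 2/7 = 2/7
(ψ + ψ) ⇔ ψ = 2/7 ⇔ 2/7 = 1
φ + φ = 1/7 + 1/7 = 1/7
ψ ⇔ φ = 2/7 ⇔ 1/7 = 1/7
(φ + φ) ⇔ (ψ ⇔ φ) = 1/7 ⇔ 1/7 = 1
¬((φ + φ) ⇔ (ψ ⇔ φ)) = ¬1 = 0
((ψ + ψ) ⇔ ψ) + ¬((φ + φ) ⇔ (ψ ⇔ φ)) = 1 + 0 = 1
(((¬ψ ⇒ (φ + ψ)) + ((φ + ψ) ⇔ φ)) + ¬(ψ ⇔ ¬φ)) ⇒ (((ψ + ψ) ⇔ ψ) + ¬((φ + φ) ⇔ (ψ ⇔ φ))) = 1 ⇒ 1 = 1
((((φ + ψ) ⇒ ¬(φ ⇒ φ)) ⇔ (((φ ⇔ φ) ⇔ ψ) ⇔ ¬(φ ⇔ φ))) ⇔ (φ + ((φ + φ) ⇒ φ))) ⇒ ((((¬ψ ⇒ (φ + ψ)) + ((φ + ψ) ⇔ φ)) + ¬(ψ ⇔ ¬φ)) ⇒ (((ψ + ψ) ⇔ ψ) + ¬((φ + φ) ⇔ (ψ ⇔ φ)))) = 1 ⇒ 1 = 1

1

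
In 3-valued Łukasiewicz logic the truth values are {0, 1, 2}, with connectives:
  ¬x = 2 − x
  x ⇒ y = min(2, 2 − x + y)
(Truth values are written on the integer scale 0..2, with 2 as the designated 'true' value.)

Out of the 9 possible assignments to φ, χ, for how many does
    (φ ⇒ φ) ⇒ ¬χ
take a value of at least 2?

3

φ = 0, χ = 0 ↦ 2  ≥
φ = 0, χ = 1 ↦ 1  <
φ = 0, χ = 2 ↦ 0  <
φ = 1, χ = 0 ↦ 2  ≥
φ = 1, χ = 1 ↦ 1  <
φ = 1, χ = 2 ↦ 0  <
φ = 2, χ = 0 ↦ 2  ≥
φ = 2, χ = 1 ↦ 1  <
φ = 2, χ = 2 ↦ 0  <
So 3 of the 9 assignments meet the threshold.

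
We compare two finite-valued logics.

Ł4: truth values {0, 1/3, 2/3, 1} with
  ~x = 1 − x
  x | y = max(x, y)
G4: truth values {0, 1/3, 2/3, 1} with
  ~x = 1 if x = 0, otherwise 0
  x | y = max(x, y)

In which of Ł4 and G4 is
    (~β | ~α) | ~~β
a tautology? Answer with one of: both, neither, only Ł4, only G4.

only G4

In Ł4: at α = 1/3, β = 1/3 the value is 2/3 — not a tautology.
In G4: every assignment gives 1 — tautology.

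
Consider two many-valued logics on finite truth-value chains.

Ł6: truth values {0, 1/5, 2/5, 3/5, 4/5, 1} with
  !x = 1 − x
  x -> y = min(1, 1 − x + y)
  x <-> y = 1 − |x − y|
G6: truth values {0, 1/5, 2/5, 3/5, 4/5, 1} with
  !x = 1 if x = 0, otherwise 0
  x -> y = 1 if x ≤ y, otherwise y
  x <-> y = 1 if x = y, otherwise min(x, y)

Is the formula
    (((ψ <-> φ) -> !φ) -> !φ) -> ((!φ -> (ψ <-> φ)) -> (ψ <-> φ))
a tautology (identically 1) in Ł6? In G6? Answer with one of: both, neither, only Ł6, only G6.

In Ł6: every assignment gives 1 — tautology.
In G6: at φ = 1/5, ψ = 2/5 the value is 1/5 — not a tautology.

only Ł6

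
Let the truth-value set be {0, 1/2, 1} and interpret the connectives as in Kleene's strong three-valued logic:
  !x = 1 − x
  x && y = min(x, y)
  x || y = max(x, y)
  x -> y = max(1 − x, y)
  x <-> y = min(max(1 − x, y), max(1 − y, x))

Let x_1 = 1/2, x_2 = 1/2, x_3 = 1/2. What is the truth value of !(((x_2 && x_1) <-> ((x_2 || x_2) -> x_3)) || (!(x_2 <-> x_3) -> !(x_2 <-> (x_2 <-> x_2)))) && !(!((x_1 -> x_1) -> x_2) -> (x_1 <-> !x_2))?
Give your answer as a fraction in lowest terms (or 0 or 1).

x_2 && x_1 = 1/2 && 1/2 = 1/2
x_2 || x_2 = 1/2 || 1/2 = 1/2
(x_2 || x_2) -> x_3 = 1/2 -> 1/2 = 1/2
(x_2 && x_1) <-> ((x_2 || x_2) -> x_3) = 1/2 <-> 1/2 = 1/2
x_2 <-> x_3 = 1/2 <-> 1/2 = 1/2
!(x_2 <-> x_3) = !1/2 = 1/2
x_2 <-> x_2 = 1/2 <-> 1/2 = 1/2
x_2 <-> (x_2 <-> x_2) = 1/2 <-> 1/2 = 1/2
!(x_2 <-> (x_2 <-> x_2)) = !1/2 = 1/2
!(x_2 <-> x_3) -> !(x_2 <-> (x_2 <-> x_2)) = 1/2 -> 1/2 = 1/2
((x_2 && x_1) <-> ((x_2 || x_2) -> x_3)) || (!(x_2 <-> x_3) -> !(x_2 <-> (x_2 <-> x_2))) = 1/2 || 1/2 = 1/2
!(((x_2 && x_1) <-> ((x_2 || x_2) -> x_3)) || (!(x_2 <-> x_3) -> !(x_2 <-> (x_2 <-> x_2)))) = !1/2 = 1/2
x_1 -> x_1 = 1/2 -> 1/2 = 1/2
(x_1 -> x_1) -> x_2 = 1/2 -> 1/2 = 1/2
!((x_1 -> x_1) -> x_2) = !1/2 = 1/2
!x_2 = !1/2 = 1/2
x_1 <-> !x_2 = 1/2 <-> 1/2 = 1/2
!((x_1 -> x_1) -> x_2) -> (x_1 <-> !x_2) = 1/2 -> 1/2 = 1/2
!(!((x_1 -> x_1) -> x_2) -> (x_1 <-> !x_2)) = !1/2 = 1/2
!(((x_2 && x_1) <-> ((x_2 || x_2) -> x_3)) || (!(x_2 <-> x_3) -> !(x_2 <-> (x_2 <-> x_2)))) && !(!((x_1 -> x_1) -> x_2) -> (x_1 <-> !x_2)) = 1/2 && 1/2 = 1/2

1/2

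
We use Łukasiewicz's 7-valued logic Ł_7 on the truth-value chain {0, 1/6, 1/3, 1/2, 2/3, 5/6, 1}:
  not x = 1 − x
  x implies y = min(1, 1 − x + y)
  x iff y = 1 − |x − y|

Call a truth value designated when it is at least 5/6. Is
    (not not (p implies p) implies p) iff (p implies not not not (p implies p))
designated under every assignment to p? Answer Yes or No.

Counterexample: take p = 0.
p implies p = 0 implies 0 = 1
not (p implies p) = not 1 = 0
not not (p implies p) = not 0 = 1
not not (p implies p) implies p = 1 implies 0 = 0
p implies p = 0 implies 0 = 1
not (p implies p) = not 1 = 0
not not (p implies p) = not 0 = 1
not not not (p implies p) = not 1 = 0
p implies not not not (p implies p) = 0 implies 0 = 1
(not not (p implies p) implies p) iff (p implies not not not (p implies p)) = 0 iff 1 = 0
This gives 0, which is below 5/6.

No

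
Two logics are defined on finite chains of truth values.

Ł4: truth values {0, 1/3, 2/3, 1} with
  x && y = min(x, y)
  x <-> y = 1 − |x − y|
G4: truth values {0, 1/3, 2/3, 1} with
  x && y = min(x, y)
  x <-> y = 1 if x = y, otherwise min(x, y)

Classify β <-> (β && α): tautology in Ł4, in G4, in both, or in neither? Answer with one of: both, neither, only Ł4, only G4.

In Ł4: at α = 0, β = 1/3 the value is 2/3 — not a tautology.
In G4: at α = 0, β = 1/3 the value is 0 — not a tautology.

neither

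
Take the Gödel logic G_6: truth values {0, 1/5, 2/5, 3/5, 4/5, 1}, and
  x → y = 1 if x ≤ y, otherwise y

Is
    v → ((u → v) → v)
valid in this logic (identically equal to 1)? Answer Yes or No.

Yes

At u = 1/5, v = 2/5, for instance:
u → v = 1/5 → 2/5 = 1
(u → v) → v = 1 → 2/5 = 2/5
v → ((u → v) → v) = 2/5 → 2/5 = 1
and checking the remaining 35 assignments likewise gives ≥ 1 in every case.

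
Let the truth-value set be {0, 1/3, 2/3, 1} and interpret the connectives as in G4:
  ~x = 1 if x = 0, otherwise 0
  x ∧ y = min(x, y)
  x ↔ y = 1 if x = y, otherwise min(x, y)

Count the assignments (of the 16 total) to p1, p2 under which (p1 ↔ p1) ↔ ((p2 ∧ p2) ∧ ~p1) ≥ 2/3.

2

p1 = 0, p2 = 0 ↦ 0  <
p1 = 0, p2 = 1/3 ↦ 1/3  <
p1 = 0, p2 = 2/3 ↦ 2/3  ≥
p1 = 0, p2 = 1 ↦ 1  ≥
p1 = 1/3, p2 = 0 ↦ 0  <
p1 = 1/3, p2 = 1/3 ↦ 0  <
p1 = 1/3, p2 = 2/3 ↦ 0  <
p1 = 1/3, p2 = 1 ↦ 0  <
p1 = 2/3, p2 = 0 ↦ 0  <
p1 = 2/3, p2 = 1/3 ↦ 0  <
p1 = 2/3, p2 = 2/3 ↦ 0  <
p1 = 2/3, p2 = 1 ↦ 0  <
p1 = 1, p2 = 0 ↦ 0  <
p1 = 1, p2 = 1/3 ↦ 0  <
p1 = 1, p2 = 2/3 ↦ 0  <
p1 = 1, p2 = 1 ↦ 0  <
So 2 of the 16 assignments meet the threshold.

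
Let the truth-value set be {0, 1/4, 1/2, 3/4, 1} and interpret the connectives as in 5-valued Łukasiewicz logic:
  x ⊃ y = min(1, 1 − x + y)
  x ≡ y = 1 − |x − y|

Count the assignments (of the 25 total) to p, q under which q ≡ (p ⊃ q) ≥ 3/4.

value 1: 9 assignments (counts)
value 3/4: 7 assignments (counts)
value 1/2: 5 assignments
value 1/4: 3 assignments
value 0: 1 assignment
So 16 of the 25 assignments meet the threshold.

16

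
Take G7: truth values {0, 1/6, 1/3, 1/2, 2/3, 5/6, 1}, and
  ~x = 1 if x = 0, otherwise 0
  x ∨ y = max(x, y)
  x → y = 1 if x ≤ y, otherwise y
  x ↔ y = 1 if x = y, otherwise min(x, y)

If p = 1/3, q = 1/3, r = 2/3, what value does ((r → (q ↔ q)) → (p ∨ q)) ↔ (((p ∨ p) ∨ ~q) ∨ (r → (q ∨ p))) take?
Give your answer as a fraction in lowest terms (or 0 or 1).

q ↔ q = 1/3 ↔ 1/3 = 1
r → (q ↔ q) = 2/3 → 1 = 1
p ∨ q = 1/3 ∨ 1/3 = 1/3
(r → (q ↔ q)) → (p ∨ q) = 1 → 1/3 = 1/3
p ∨ p = 1/3 ∨ 1/3 = 1/3
~q = ~1/3 = 0
(p ∨ p) ∨ ~q = 1/3 ∨ 0 = 1/3
q ∨ p = 1/3 ∨ 1/3 = 1/3
r → (q ∨ p) = 2/3 → 1/3 = 1/3
((p ∨ p) ∨ ~q) ∨ (r → (q ∨ p)) = 1/3 ∨ 1/3 = 1/3
((r → (q ↔ q)) → (p ∨ q)) ↔ (((p ∨ p) ∨ ~q) ∨ (r → (q ∨ p))) = 1/3 ↔ 1/3 = 1

1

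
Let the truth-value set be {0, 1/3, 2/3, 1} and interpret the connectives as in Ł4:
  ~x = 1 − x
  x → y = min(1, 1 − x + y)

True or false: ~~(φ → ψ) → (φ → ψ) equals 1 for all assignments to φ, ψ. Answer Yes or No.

Yes

φ = 0, ψ = 0 ↦ 1
φ = 0, ψ = 1/3 ↦ 1
φ = 0, ψ = 2/3 ↦ 1
φ = 0, ψ = 1 ↦ 1
φ = 1/3, ψ = 0 ↦ 1
φ = 1/3, ψ = 1/3 ↦ 1
φ = 1/3, ψ = 2/3 ↦ 1
φ = 1/3, ψ = 1 ↦ 1
φ = 2/3, ψ = 0 ↦ 1
φ = 2/3, ψ = 1/3 ↦ 1
φ = 2/3, ψ = 2/3 ↦ 1
φ = 2/3, ψ = 1 ↦ 1
φ = 1, ψ = 0 ↦ 1
φ = 1, ψ = 1/3 ↦ 1
φ = 1, ψ = 2/3 ↦ 1
φ = 1, ψ = 1 ↦ 1
Every assignment gives a value ≥ 1.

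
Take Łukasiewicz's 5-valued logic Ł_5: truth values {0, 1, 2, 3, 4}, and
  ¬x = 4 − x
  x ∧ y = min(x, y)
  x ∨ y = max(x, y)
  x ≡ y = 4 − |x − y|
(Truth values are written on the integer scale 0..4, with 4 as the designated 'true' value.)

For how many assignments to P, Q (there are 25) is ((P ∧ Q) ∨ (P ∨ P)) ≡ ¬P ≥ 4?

value 4: 5 assignments (counts)
value 2: 10 assignments
value 0: 10 assignments
So 5 of the 25 assignments meet the threshold.

5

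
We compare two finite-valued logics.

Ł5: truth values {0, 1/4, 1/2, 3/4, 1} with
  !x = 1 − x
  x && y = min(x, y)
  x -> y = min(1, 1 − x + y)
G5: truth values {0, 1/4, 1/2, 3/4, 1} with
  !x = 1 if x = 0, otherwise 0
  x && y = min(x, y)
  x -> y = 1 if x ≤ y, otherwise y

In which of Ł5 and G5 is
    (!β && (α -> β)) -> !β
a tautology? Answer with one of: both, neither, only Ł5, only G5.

both

In Ł5: every assignment gives 1 — tautology.
In G5: every assignment gives 1 — tautology.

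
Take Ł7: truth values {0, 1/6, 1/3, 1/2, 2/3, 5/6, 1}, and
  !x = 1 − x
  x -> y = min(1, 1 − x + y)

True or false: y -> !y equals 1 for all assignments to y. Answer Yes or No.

No

Counterexample: take y = 2/3.
!y = !2/3 = 1/3
y -> !y = 2/3 -> 1/3 = 2/3
This gives 2/3 ≠ 1.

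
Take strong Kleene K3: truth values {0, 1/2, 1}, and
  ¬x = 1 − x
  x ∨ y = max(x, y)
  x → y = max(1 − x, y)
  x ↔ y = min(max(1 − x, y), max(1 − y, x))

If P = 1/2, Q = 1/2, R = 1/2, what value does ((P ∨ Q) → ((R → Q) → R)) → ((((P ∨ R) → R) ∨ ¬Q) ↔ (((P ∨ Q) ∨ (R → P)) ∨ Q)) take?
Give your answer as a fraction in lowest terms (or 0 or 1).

P ∨ Q = 1/2 ∨ 1/2 = 1/2
R → Q = 1/2 → 1/2 = 1/2
(R → Q) → R = 1/2 → 1/2 = 1/2
(P ∨ Q) → ((R → Q) → R) = 1/2 → 1/2 = 1/2
P ∨ R = 1/2 ∨ 1/2 = 1/2
(P ∨ R) → R = 1/2 → 1/2 = 1/2
¬Q = ¬1/2 = 1/2
((P ∨ R) → R) ∨ ¬Q = 1/2 ∨ 1/2 = 1/2
P ∨ Q = 1/2 ∨ 1/2 = 1/2
R → P = 1/2 → 1/2 = 1/2
(P ∨ Q) ∨ (R → P) = 1/2 ∨ 1/2 = 1/2
((P ∨ Q) ∨ (R → P)) ∨ Q = 1/2 ∨ 1/2 = 1/2
(((P ∨ R) → R) ∨ ¬Q) ↔ (((P ∨ Q) ∨ (R → P)) ∨ Q) = 1/2 ↔ 1/2 = 1/2
((P ∨ Q) → ((R → Q) → R)) → ((((P ∨ R) → R) ∨ ¬Q) ↔ (((P ∨ Q) ∨ (R → P)) ∨ Q)) = 1/2 → 1/2 = 1/2

1/2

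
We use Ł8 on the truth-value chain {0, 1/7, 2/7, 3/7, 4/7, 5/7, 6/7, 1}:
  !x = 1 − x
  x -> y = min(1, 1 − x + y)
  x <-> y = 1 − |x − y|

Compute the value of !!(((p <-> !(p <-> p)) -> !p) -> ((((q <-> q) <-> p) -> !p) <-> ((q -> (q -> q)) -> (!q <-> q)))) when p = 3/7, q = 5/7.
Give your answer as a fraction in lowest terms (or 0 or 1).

p <-> p = 3/7 <-> 3/7 = 1
!(p <-> p) = !1 = 0
p <-> !(p <-> p) = 3/7 <-> 0 = 4/7
!p = !3/7 = 4/7
(p <-> !(p <-> p)) -> !p = 4/7 -> 4/7 = 1
q <-> q = 5/7 <-> 5/7 = 1
(q <-> q) <-> p = 1 <-> 3/7 = 3/7
!p = !3/7 = 4/7
((q <-> q) <-> p) -> !p = 3/7 -> 4/7 = 1
q -> q = 5/7 -> 5/7 = 1
q -> (q -> q) = 5/7 -> 1 = 1
!q = !5/7 = 2/7
!q <-> q = 2/7 <-> 5/7 = 4/7
(q -> (q -> q)) -> (!q <-> q) = 1 -> 4/7 = 4/7
(((q <-> q) <-> p) -> !p) <-> ((q -> (q -> q)) -> (!q <-> q)) = 1 <-> 4/7 = 4/7
((p <-> !(p <-> p)) -> !p) -> ((((q <-> q) <-> p) -> !p) <-> ((q -> (q -> q)) -> (!q <-> q))) = 1 -> 4/7 = 4/7
!(((p <-> !(p <-> p)) -> !p) -> ((((q <-> q) <-> p) -> !p) <-> ((q -> (q -> q)) -> (!q <-> q)))) = !4/7 = 3/7
!!(((p <-> !(p <-> p)) -> !p) -> ((((q <-> q) <-> p) -> !p) <-> ((q -> (q -> q)) -> (!q <-> q)))) = !3/7 = 4/7

4/7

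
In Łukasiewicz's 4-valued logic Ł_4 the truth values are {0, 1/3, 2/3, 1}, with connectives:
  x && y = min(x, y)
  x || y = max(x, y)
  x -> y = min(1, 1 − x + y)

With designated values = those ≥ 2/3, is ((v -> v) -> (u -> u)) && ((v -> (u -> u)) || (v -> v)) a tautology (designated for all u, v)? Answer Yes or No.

u = 0, v = 0 ↦ 1
u = 0, v = 1/3 ↦ 1
u = 0, v = 2/3 ↦ 1
u = 0, v = 1 ↦ 1
u = 1/3, v = 0 ↦ 1
u = 1/3, v = 1/3 ↦ 1
u = 1/3, v = 2/3 ↦ 1
u = 1/3, v = 1 ↦ 1
u = 2/3, v = 0 ↦ 1
u = 2/3, v = 1/3 ↦ 1
u = 2/3, v = 2/3 ↦ 1
u = 2/3, v = 1 ↦ 1
u = 1, v = 0 ↦ 1
u = 1, v = 1/3 ↦ 1
u = 1, v = 2/3 ↦ 1
u = 1, v = 1 ↦ 1
Every assignment gives a value ≥ 2/3.

Yes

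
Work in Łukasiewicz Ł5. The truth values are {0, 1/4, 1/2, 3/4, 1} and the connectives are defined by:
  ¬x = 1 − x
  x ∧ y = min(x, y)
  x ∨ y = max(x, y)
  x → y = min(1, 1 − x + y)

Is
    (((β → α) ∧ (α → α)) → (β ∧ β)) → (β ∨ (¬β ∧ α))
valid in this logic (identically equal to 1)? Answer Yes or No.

No

Counterexample: take α = 0, β = 1/4.
β → α = 1/4 → 0 = 3/4
α → α = 0 → 0 = 1
(β → α) ∧ (α → α) = 3/4 ∧ 1 = 3/4
β ∧ β = 1/4 ∧ 1/4 = 1/4
((β → α) ∧ (α → α)) → (β ∧ β) = 3/4 → 1/4 = 1/2
¬β = ¬1/4 = 3/4
¬β ∧ α = 3/4 ∧ 0 = 0
β ∨ (¬β ∧ α) = 1/4 ∨ 0 = 1/4
(((β → α) ∧ (α → α)) → (β ∧ β)) → (β ∨ (¬β ∧ α)) = 1/2 → 1/4 = 3/4
This gives 3/4 ≠ 1.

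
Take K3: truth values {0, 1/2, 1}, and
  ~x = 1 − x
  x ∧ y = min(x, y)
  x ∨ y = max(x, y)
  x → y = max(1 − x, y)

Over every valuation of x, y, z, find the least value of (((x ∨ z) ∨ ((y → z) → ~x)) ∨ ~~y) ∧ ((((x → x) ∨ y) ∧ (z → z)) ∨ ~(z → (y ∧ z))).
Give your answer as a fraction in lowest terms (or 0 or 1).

Take x = 0, y = 0, z = 1/2:
x ∨ z = 0 ∨ 1/2 = 1/2
y → z = 0 → 1/2 = 1
~x = ~0 = 1
(y → z) → ~x = 1 → 1 = 1
(x ∨ z) ∨ ((y → z) → ~x) = 1/2 ∨ 1 = 1
~y = ~0 = 1
~~y = ~1 = 0
((x ∨ z) ∨ ((y → z) → ~x)) ∨ ~~y = 1 ∨ 0 = 1
x → x = 0 → 0 = 1
(x → x) ∨ y = 1 ∨ 0 = 1
z → z = 1/2 → 1/2 = 1/2
((x → x) ∨ y) ∧ (z → z) = 1 ∧ 1/2 = 1/2
y ∧ z = 0 ∧ 1/2 = 0
z → (y ∧ z) = 1/2 → 0 = 1/2
~(z → (y ∧ z)) = ~1/2 = 1/2
(((x → x) ∨ y) ∧ (z → z)) ∨ ~(z → (y ∧ z)) = 1/2 ∨ 1/2 = 1/2
(((x ∨ z) ∨ ((y → z) → ~x)) ∨ ~~y) ∧ ((((x → x) ∨ y) ∧ (z → z)) ∨ ~(z → (y ∧ z))) = 1 ∧ 1/2 = 1/2
No assignment yields a value below 1/2, so this is the minimum.

1/2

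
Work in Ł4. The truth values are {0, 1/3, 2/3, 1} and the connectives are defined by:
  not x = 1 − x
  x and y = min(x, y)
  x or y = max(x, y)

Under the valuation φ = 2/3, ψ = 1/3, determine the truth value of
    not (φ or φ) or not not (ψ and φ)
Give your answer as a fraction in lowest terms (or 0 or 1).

1/3

φ or φ = 2/3 or 2/3 = 2/3
not (φ or φ) = not 2/3 = 1/3
ψ and φ = 1/3 and 2/3 = 1/3
not (ψ and φ) = not 1/3 = 2/3
not not (ψ and φ) = not 2/3 = 1/3
not (φ or φ) or not not (ψ and φ) = 1/3 or 1/3 = 1/3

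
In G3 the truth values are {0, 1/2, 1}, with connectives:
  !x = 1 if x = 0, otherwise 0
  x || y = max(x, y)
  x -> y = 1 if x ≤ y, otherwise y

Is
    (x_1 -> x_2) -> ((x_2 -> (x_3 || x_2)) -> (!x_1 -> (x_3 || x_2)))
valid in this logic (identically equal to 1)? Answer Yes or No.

No

Counterexample: take x_1 = 0, x_2 = 0, x_3 = 0.
x_1 -> x_2 = 0 -> 0 = 1
x_3 || x_2 = 0 || 0 = 0
x_2 -> (x_3 || x_2) = 0 -> 0 = 1
!x_1 = !0 = 1
x_3 || x_2 = 0 || 0 = 0
!x_1 -> (x_3 || x_2) = 1 -> 0 = 0
(x_2 -> (x_3 || x_2)) -> (!x_1 -> (x_3 || x_2)) = 1 -> 0 = 0
(x_1 -> x_2) -> ((x_2 -> (x_3 || x_2)) -> (!x_1 -> (x_3 || x_2))) = 1 -> 0 = 0
This gives 0 ≠ 1.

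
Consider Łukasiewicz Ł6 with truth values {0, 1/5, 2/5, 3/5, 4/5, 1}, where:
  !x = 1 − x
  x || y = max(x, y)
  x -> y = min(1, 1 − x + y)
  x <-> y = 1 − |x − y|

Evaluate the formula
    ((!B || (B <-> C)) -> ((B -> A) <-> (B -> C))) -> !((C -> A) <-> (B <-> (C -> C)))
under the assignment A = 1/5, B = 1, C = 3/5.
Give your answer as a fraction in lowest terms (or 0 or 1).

2/5

!B = !1 = 0
B <-> C = 1 <-> 3/5 = 3/5
!B || (B <-> C) = 0 || 3/5 = 3/5
B -> A = 1 -> 1/5 = 1/5
B -> C = 1 -> 3/5 = 3/5
(B -> A) <-> (B -> C) = 1/5 <-> 3/5 = 3/5
(!B || (B <-> C)) -> ((B -> A) <-> (B -> C)) = 3/5 -> 3/5 = 1
C -> A = 3/5 -> 1/5 = 3/5
C -> C = 3/5 -> 3/5 = 1
B <-> (C -> C) = 1 <-> 1 = 1
(C -> A) <-> (B <-> (C -> C)) = 3/5 <-> 1 = 3/5
!((C -> A) <-> (B <-> (C -> C))) = !3/5 = 2/5
((!B || (B <-> C)) -> ((B -> A) <-> (B -> C))) -> !((C -> A) <-> (B <-> (C -> C))) = 1 -> 2/5 = 2/5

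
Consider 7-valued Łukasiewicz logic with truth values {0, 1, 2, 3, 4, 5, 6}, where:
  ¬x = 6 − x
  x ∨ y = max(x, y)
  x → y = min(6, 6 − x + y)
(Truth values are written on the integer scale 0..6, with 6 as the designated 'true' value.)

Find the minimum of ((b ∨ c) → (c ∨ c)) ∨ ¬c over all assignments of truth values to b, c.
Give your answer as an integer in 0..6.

Take b = 6, c = 3:
b ∨ c = 6 ∨ 3 = 6
c ∨ c = 3 ∨ 3 = 3
(b ∨ c) → (c ∨ c) = 6 → 3 = 3
¬c = ¬3 = 3
((b ∨ c) → (c ∨ c)) ∨ ¬c = 3 ∨ 3 = 3
No assignment yields a value below 3, so this is the minimum.

3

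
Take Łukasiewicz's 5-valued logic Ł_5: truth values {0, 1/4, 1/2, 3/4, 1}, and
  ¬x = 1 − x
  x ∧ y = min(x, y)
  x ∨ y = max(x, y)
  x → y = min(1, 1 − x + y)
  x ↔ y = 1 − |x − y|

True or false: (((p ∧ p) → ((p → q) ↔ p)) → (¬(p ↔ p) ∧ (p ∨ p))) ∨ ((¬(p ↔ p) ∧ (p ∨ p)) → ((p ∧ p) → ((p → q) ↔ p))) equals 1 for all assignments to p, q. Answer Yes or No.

At p = 1, q = 1/4, for instance:
p ∧ p = 1 ∧ 1 = 1
p → q = 1 → 1/4 = 1/4
(p → q) ↔ p = 1/4 ↔ 1 = 1/4
(p ∧ p) → ((p → q) ↔ p) = 1 → 1/4 = 1/4
p ↔ p = 1 ↔ 1 = 1
¬(p ↔ p) = ¬1 = 0
p ∨ p = 1 ∨ 1 = 1
¬(p ↔ p) ∧ (p ∨ p) = 0 ∧ 1 = 0
((p ∧ p) → ((p → q) ↔ p)) → (¬(p ↔ p) ∧ (p ∨ p)) = 1/4 → 0 = 3/4
(¬(p ↔ p) ∧ (p ∨ p)) → ((p ∧ p) → ((p → q) ↔ p)) = 0 → 1/4 = 1
(((p ∧ p) → ((p → q) ↔ p)) → (¬(p ↔ p) ∧ (p ∨ p))) ∨ ((¬(p ↔ p) ∧ (p ∨ p)) → ((p ∧ p) → ((p → q) ↔ p))) = 3/4 ∨ 1 = 1
and checking the remaining 24 assignments likewise gives ≥ 1 in every case.

Yes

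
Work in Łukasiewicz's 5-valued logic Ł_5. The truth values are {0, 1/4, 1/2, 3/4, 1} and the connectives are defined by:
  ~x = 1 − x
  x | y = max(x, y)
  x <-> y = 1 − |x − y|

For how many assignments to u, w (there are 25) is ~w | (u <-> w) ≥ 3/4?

18

value 1: 9 assignments (counts)
value 3/4: 9 assignments (counts)
value 1/2: 4 assignments
value 1/4: 2 assignments
value 0: 1 assignment
So 18 of the 25 assignments meet the threshold.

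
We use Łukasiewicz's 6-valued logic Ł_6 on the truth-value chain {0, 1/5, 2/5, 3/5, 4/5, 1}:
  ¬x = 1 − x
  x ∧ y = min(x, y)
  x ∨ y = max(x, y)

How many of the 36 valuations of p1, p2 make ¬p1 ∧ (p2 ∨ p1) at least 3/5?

value 1: 1 assignment (counts)
value 4/5: 3 assignments (counts)
value 3/5: 5 assignments (counts)
value 2/5: 11 assignments
value 1/5: 9 assignments
value 0: 7 assignments
So 9 of the 36 assignments meet the threshold.

9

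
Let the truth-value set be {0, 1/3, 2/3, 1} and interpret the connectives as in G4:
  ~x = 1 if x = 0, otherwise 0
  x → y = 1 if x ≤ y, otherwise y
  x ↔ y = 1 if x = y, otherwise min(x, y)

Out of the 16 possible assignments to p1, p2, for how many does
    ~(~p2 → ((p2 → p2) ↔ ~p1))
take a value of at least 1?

3

p1 = 0, p2 = 0 ↦ 0  <
p1 = 0, p2 = 1/3 ↦ 0  <
p1 = 0, p2 = 2/3 ↦ 0  <
p1 = 0, p2 = 1 ↦ 0  <
p1 = 1/3, p2 = 0 ↦ 1  ≥
p1 = 1/3, p2 = 1/3 ↦ 0  <
p1 = 1/3, p2 = 2/3 ↦ 0  <
p1 = 1/3, p2 = 1 ↦ 0  <
p1 = 2/3, p2 = 0 ↦ 1  ≥
p1 = 2/3, p2 = 1/3 ↦ 0  <
p1 = 2/3, p2 = 2/3 ↦ 0  <
p1 = 2/3, p2 = 1 ↦ 0  <
p1 = 1, p2 = 0 ↦ 1  ≥
p1 = 1, p2 = 1/3 ↦ 0  <
p1 = 1, p2 = 2/3 ↦ 0  <
p1 = 1, p2 = 1 ↦ 0  <
So 3 of the 16 assignments meet the threshold.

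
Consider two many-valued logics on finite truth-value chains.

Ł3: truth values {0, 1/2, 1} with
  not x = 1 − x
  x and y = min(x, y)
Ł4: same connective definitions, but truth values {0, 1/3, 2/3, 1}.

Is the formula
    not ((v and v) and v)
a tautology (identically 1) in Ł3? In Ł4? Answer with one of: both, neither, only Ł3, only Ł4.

In Ł3: at v = 1/2 the value is 1/2 — not a tautology.
In Ł4: at v = 1/3 the value is 2/3 — not a tautology.

neither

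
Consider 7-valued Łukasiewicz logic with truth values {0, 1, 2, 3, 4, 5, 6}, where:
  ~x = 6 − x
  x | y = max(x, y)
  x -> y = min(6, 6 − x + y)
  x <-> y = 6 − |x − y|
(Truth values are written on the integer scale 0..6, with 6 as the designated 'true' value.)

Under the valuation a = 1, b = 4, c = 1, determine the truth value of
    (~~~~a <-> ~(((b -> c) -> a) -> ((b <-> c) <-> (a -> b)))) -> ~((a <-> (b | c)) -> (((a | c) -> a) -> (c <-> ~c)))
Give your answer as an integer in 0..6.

1

~a = ~1 = 5
~~a = ~5 = 1
~~~a = ~1 = 5
~~~~a = ~5 = 1
b -> c = 4 -> 1 = 3
(b -> c) -> a = 3 -> 1 = 4
b <-> c = 4 <-> 1 = 3
a -> b = 1 -> 4 = 6
(b <-> c) <-> (a -> b) = 3 <-> 6 = 3
((b -> c) -> a) -> ((b <-> c) <-> (a -> b)) = 4 -> 3 = 5
~(((b -> c) -> a) -> ((b <-> c) <-> (a -> b))) = ~5 = 1
~~~~a <-> ~(((b -> c) -> a) -> ((b <-> c) <-> (a -> b))) = 1 <-> 1 = 6
b | c = 4 | 1 = 4
a <-> (b | c) = 1 <-> 4 = 3
a | c = 1 | 1 = 1
(a | c) -> a = 1 -> 1 = 6
~c = ~1 = 5
c <-> ~c = 1 <-> 5 = 2
((a | c) -> a) -> (c <-> ~c) = 6 -> 2 = 2
(a <-> (b | c)) -> (((a | c) -> a) -> (c <-> ~c)) = 3 -> 2 = 5
~((a <-> (b | c)) -> (((a | c) -> a) -> (c <-> ~c))) = ~5 = 1
(~~~~a <-> ~(((b -> c) -> a) -> ((b <-> c) <-> (a -> b)))) -> ~((a <-> (b | c)) -> (((a | c) -> a) -> (c <-> ~c))) = 6 -> 1 = 1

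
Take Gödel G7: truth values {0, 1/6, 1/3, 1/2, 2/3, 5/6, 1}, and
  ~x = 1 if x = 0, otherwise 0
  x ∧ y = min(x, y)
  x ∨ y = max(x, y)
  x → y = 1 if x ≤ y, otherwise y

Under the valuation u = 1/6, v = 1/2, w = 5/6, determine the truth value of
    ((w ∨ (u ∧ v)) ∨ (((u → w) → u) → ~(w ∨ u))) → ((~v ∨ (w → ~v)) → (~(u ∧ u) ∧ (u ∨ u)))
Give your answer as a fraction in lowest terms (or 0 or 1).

u ∧ v = 1/6 ∧ 1/2 = 1/6
w ∨ (u ∧ v) = 5/6 ∨ 1/6 = 5/6
u → w = 1/6 → 5/6 = 1
(u → w) → u = 1 → 1/6 = 1/6
w ∨ u = 5/6 ∨ 1/6 = 5/6
~(w ∨ u) = ~5/6 = 0
((u → w) → u) → ~(w ∨ u) = 1/6 → 0 = 0
(w ∨ (u ∧ v)) ∨ (((u → w) → u) → ~(w ∨ u)) = 5/6 ∨ 0 = 5/6
~v = ~1/2 = 0
~v = ~1/2 = 0
w → ~v = 5/6 → 0 = 0
~v ∨ (w → ~v) = 0 ∨ 0 = 0
u ∧ u = 1/6 ∧ 1/6 = 1/6
~(u ∧ u) = ~1/6 = 0
u ∨ u = 1/6 ∨ 1/6 = 1/6
~(u ∧ u) ∧ (u ∨ u) = 0 ∧ 1/6 = 0
(~v ∨ (w → ~v)) → (~(u ∧ u) ∧ (u ∨ u)) = 0 → 0 = 1
((w ∨ (u ∧ v)) ∨ (((u → w) → u) → ~(w ∨ u))) → ((~v ∨ (w → ~v)) → (~(u ∧ u) ∧ (u ∨ u))) = 5/6 → 1 = 1

1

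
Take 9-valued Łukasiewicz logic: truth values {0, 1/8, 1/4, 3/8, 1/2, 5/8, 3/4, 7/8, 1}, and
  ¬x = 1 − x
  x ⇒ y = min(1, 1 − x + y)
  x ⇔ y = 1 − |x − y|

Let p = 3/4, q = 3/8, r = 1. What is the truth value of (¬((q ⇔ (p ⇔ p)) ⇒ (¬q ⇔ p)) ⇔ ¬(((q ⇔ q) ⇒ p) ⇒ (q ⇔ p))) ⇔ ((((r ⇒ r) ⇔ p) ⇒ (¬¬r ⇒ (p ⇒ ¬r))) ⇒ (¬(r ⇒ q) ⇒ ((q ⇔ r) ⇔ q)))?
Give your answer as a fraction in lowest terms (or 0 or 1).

7/8

p ⇔ p = 3/4 ⇔ 3/4 = 1
q ⇔ (p ⇔ p) = 3/8 ⇔ 1 = 3/8
¬q = ¬3/8 = 5/8
¬q ⇔ p = 5/8 ⇔ 3/4 = 7/8
(q ⇔ (p ⇔ p)) ⇒ (¬q ⇔ p) = 3/8 ⇒ 7/8 = 1
¬((q ⇔ (p ⇔ p)) ⇒ (¬q ⇔ p)) = ¬1 = 0
q ⇔ q = 3/8 ⇔ 3/8 = 1
(q ⇔ q) ⇒ p = 1 ⇒ 3/4 = 3/4
q ⇔ p = 3/8 ⇔ 3/4 = 5/8
((q ⇔ q) ⇒ p) ⇒ (q ⇔ p) = 3/4 ⇒ 5/8 = 7/8
¬(((q ⇔ q) ⇒ p) ⇒ (q ⇔ p)) = ¬7/8 = 1/8
¬((q ⇔ (p ⇔ p)) ⇒ (¬q ⇔ p)) ⇔ ¬(((q ⇔ q) ⇒ p) ⇒ (q ⇔ p)) = 0 ⇔ 1/8 = 7/8
r ⇒ r = 1 ⇒ 1 = 1
(r ⇒ r) ⇔ p = 1 ⇔ 3/4 = 3/4
¬r = ¬1 = 0
¬¬r = ¬0 = 1
¬r = ¬1 = 0
p ⇒ ¬r = 3/4 ⇒ 0 = 1/4
¬¬r ⇒ (p ⇒ ¬r) = 1 ⇒ 1/4 = 1/4
((r ⇒ r) ⇔ p) ⇒ (¬¬r ⇒ (p ⇒ ¬r)) = 3/4 ⇒ 1/4 = 1/2
r ⇒ q = 1 ⇒ 3/8 = 3/8
¬(r ⇒ q) = ¬3/8 = 5/8
q ⇔ r = 3/8 ⇔ 1 = 3/8
(q ⇔ r) ⇔ q = 3/8 ⇔ 3/8 = 1
¬(r ⇒ q) ⇒ ((q ⇔ r) ⇔ q) = 5/8 ⇒ 1 = 1
(((r ⇒ r) ⇔ p) ⇒ (¬¬r ⇒ (p ⇒ ¬r))) ⇒ (¬(r ⇒ q) ⇒ ((q ⇔ r) ⇔ q)) = 1/2 ⇒ 1 = 1
(¬((q ⇔ (p ⇔ p)) ⇒ (¬q ⇔ p)) ⇔ ¬(((q ⇔ q) ⇒ p) ⇒ (q ⇔ p))) ⇔ ((((r ⇒ r) ⇔ p) ⇒ (¬¬r ⇒ (p ⇒ ¬r))) ⇒ (¬(r ⇒ q) ⇒ ((q ⇔ r) ⇔ q))) = 7/8 ⇔ 1 = 7/8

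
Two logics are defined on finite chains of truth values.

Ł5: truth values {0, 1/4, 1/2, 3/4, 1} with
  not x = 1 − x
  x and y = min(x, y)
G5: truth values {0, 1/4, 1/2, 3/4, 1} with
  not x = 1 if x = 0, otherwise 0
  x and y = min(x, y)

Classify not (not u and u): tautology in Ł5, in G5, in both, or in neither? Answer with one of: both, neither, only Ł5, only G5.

In Ł5: at u = 1/4 the value is 3/4 — not a tautology.
In G5: every assignment gives 1 — tautology.

only G5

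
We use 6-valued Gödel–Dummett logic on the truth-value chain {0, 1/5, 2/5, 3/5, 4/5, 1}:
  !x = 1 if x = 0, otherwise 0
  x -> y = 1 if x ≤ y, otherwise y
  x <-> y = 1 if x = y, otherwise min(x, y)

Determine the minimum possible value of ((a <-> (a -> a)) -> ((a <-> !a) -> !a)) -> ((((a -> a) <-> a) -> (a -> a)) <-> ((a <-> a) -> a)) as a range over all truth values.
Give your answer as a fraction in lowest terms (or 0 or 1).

0

Take a = 0:
a -> a = 0 -> 0 = 1
a <-> (a -> a) = 0 <-> 1 = 0
!a = !0 = 1
a <-> !a = 0 <-> 1 = 0
!a = !0 = 1
(a <-> !a) -> !a = 0 -> 1 = 1
(a <-> (a -> a)) -> ((a <-> !a) -> !a) = 0 -> 1 = 1
a -> a = 0 -> 0 = 1
(a -> a) <-> a = 1 <-> 0 = 0
a -> a = 0 -> 0 = 1
((a -> a) <-> a) -> (a -> a) = 0 -> 1 = 1
a <-> a = 0 <-> 0 = 1
(a <-> a) -> a = 1 -> 0 = 0
(((a -> a) <-> a) -> (a -> a)) <-> ((a <-> a) -> a) = 1 <-> 0 = 0
((a <-> (a -> a)) -> ((a <-> !a) -> !a)) -> ((((a -> a) <-> a) -> (a -> a)) <-> ((a <-> a) -> a)) = 1 -> 0 = 0
No assignment yields a value below 0, so this is the minimum.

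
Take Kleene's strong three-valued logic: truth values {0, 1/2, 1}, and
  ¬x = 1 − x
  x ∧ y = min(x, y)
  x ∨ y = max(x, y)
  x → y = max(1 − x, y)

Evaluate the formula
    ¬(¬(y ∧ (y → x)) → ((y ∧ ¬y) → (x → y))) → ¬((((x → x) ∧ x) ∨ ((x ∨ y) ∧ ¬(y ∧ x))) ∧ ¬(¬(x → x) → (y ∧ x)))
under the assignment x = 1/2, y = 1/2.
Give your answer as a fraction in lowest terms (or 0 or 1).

y → x = 1/2 → 1/2 = 1/2
y ∧ (y → x) = 1/2 ∧ 1/2 = 1/2
¬(y ∧ (y → x)) = ¬1/2 = 1/2
¬y = ¬1/2 = 1/2
y ∧ ¬y = 1/2 ∧ 1/2 = 1/2
x → y = 1/2 → 1/2 = 1/2
(y ∧ ¬y) → (x → y) = 1/2 → 1/2 = 1/2
¬(y ∧ (y → x)) → ((y ∧ ¬y) → (x → y)) = 1/2 → 1/2 = 1/2
¬(¬(y ∧ (y → x)) → ((y ∧ ¬y) → (x → y))) = ¬1/2 = 1/2
x → x = 1/2 → 1/2 = 1/2
(x → x) ∧ x = 1/2 ∧ 1/2 = 1/2
x ∨ y = 1/2 ∨ 1/2 = 1/2
y ∧ x = 1/2 ∧ 1/2 = 1/2
¬(y ∧ x) = ¬1/2 = 1/2
(x ∨ y) ∧ ¬(y ∧ x) = 1/2 ∧ 1/2 = 1/2
((x → x) ∧ x) ∨ ((x ∨ y) ∧ ¬(y ∧ x)) = 1/2 ∨ 1/2 = 1/2
x → x = 1/2 → 1/2 = 1/2
¬(x → x) = ¬1/2 = 1/2
y ∧ x = 1/2 ∧ 1/2 = 1/2
¬(x → x) → (y ∧ x) = 1/2 → 1/2 = 1/2
¬(¬(x → x) → (y ∧ x)) = ¬1/2 = 1/2
(((x → x) ∧ x) ∨ ((x ∨ y) ∧ ¬(y ∧ x))) ∧ ¬(¬(x → x) → (y ∧ x)) = 1/2 ∧ 1/2 = 1/2
¬((((x → x) ∧ x) ∨ ((x ∨ y) ∧ ¬(y ∧ x))) ∧ ¬(¬(x → x) → (y ∧ x))) = ¬1/2 = 1/2
¬(¬(y ∧ (y → x)) → ((y ∧ ¬y) → (x → y))) → ¬((((x → x) ∧ x) ∨ ((x ∨ y) ∧ ¬(y ∧ x))) ∧ ¬(¬(x → x) → (y ∧ x))) = 1/2 → 1/2 = 1/2

1/2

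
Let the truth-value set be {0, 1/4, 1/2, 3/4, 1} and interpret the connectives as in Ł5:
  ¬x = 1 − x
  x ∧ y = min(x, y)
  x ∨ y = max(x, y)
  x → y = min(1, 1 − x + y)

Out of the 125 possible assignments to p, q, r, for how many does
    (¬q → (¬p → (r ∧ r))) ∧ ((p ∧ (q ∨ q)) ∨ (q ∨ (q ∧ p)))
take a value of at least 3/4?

value 1: 25 assignments (counts)
value 3/4: 25 assignments (counts)
value 1/2: 25 assignments
value 1/4: 25 assignments
value 0: 25 assignments
So 50 of the 125 assignments meet the threshold.

50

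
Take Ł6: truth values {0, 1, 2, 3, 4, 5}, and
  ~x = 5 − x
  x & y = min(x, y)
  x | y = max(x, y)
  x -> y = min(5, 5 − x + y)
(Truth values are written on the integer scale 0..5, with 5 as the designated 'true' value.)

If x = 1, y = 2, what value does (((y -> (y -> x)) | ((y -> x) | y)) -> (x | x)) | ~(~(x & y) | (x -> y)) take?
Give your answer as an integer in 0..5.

y -> x = 2 -> 1 = 4
y -> (y -> x) = 2 -> 4 = 5
y -> x = 2 -> 1 = 4
(y -> x) | y = 4 | 2 = 4
(y -> (y -> x)) | ((y -> x) | y) = 5 | 4 = 5
x | x = 1 | 1 = 1
((y -> (y -> x)) | ((y -> x) | y)) -> (x | x) = 5 -> 1 = 1
x & y = 1 & 2 = 1
~(x & y) = ~1 = 4
x -> y = 1 -> 2 = 5
~(x & y) | (x -> y) = 4 | 5 = 5
~(~(x & y) | (x -> y)) = ~5 = 0
(((y -> (y -> x)) | ((y -> x) | y)) -> (x | x)) | ~(~(x & y) | (x -> y)) = 1 | 0 = 1

1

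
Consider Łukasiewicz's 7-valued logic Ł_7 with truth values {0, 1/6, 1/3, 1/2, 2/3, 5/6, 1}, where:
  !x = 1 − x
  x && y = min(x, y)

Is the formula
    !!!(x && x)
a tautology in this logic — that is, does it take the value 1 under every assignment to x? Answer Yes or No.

No

Counterexample: take x = 1/6.
x && x = 1/6 && 1/6 = 1/6
!(x && x) = !1/6 = 5/6
!!(x && x) = !5/6 = 1/6
!!!(x && x) = !1/6 = 5/6
This gives 5/6 ≠ 1.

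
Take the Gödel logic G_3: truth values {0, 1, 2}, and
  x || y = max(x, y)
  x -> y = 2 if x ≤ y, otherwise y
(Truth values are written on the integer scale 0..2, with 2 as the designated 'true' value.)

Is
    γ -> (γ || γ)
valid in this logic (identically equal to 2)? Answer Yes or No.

Yes

γ = 0 ↦ 2
γ = 1 ↦ 2
γ = 2 ↦ 2
Every assignment gives a value ≥ 2.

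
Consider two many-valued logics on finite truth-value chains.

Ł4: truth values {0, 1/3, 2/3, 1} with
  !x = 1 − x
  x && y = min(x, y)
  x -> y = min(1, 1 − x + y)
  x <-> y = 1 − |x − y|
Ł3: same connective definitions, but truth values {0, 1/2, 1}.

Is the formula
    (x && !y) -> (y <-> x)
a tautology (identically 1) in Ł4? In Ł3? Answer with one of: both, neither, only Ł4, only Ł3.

In Ł4: at x = 2/3, y = 0 the value is 2/3 — not a tautology.
In Ł3: at x = 1, y = 0 the value is 0 — not a tautology.

neither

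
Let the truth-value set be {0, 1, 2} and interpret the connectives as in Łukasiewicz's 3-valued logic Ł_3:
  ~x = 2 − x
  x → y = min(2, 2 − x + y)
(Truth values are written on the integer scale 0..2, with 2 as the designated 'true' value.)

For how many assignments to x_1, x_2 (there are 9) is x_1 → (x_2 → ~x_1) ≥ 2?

7

x_1 = 0, x_2 = 0 ↦ 2  ≥
x_1 = 0, x_2 = 1 ↦ 2  ≥
x_1 = 0, x_2 = 2 ↦ 2  ≥
x_1 = 1, x_2 = 0 ↦ 2  ≥
x_1 = 1, x_2 = 1 ↦ 2  ≥
x_1 = 1, x_2 = 2 ↦ 2  ≥
x_1 = 2, x_2 = 0 ↦ 2  ≥
x_1 = 2, x_2 = 1 ↦ 1  <
x_1 = 2, x_2 = 2 ↦ 0  <
So 7 of the 9 assignments meet the threshold.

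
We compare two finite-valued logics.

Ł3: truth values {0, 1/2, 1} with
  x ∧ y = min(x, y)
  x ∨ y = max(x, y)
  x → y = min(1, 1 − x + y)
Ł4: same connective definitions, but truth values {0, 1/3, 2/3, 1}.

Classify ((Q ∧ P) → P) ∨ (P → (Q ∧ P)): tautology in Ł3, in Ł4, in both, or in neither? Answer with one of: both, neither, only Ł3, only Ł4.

both

In Ł3: every assignment gives 1 — tautology.
In Ł4: every assignment gives 1 — tautology.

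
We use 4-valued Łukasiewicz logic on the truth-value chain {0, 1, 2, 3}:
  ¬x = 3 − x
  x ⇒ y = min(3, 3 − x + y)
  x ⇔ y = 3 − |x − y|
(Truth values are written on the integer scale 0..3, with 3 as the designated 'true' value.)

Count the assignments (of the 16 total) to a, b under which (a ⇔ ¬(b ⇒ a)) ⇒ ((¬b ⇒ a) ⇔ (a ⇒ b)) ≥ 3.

a = 0, b = 0 ↦ 0  <
a = 0, b = 1 ↦ 2  <
a = 0, b = 2 ↦ 3  ≥
a = 0, b = 3 ↦ 3  ≥
a = 1, b = 0 ↦ 3  ≥
a = 1, b = 1 ↦ 3  ≥
a = 1, b = 2 ↦ 3  ≥
a = 1, b = 3 ↦ 3  ≥
a = 2, b = 0 ↦ 3  ≥
a = 2, b = 1 ↦ 3  ≥
a = 2, b = 2 ↦ 3  ≥
a = 2, b = 3 ↦ 3  ≥
a = 3, b = 0 ↦ 3  ≥
a = 3, b = 1 ↦ 3  ≥
a = 3, b = 2 ↦ 3  ≥
a = 3, b = 3 ↦ 3  ≥
So 14 of the 16 assignments meet the threshold.

14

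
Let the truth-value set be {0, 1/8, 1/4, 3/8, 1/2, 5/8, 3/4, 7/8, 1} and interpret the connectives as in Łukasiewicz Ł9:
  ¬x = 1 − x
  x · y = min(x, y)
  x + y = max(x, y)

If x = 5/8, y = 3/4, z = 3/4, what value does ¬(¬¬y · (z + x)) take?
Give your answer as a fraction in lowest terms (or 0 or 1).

1/4

¬y = ¬3/4 = 1/4
¬¬y = ¬1/4 = 3/4
z + x = 3/4 + 5/8 = 3/4
¬¬y · (z + x) = 3/4 · 3/4 = 3/4
¬(¬¬y · (z + x)) = ¬3/4 = 1/4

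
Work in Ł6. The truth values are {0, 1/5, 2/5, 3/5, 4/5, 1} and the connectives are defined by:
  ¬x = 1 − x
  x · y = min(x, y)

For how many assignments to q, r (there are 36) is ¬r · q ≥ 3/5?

9

value 1: 1 assignment (counts)
value 4/5: 3 assignments (counts)
value 3/5: 5 assignments (counts)
value 2/5: 7 assignments
value 1/5: 9 assignments
value 0: 11 assignments
So 9 of the 36 assignments meet the threshold.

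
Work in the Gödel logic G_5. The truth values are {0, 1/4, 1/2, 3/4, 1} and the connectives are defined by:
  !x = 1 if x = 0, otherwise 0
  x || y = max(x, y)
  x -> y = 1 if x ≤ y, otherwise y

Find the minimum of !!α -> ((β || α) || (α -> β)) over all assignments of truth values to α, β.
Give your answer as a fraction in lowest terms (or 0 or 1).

Take α = 1/4, β = 0:
!α = !1/4 = 0
!!α = !0 = 1
β || α = 0 || 1/4 = 1/4
α -> β = 1/4 -> 0 = 0
(β || α) || (α -> β) = 1/4 || 0 = 1/4
!!α -> ((β || α) || (α -> β)) = 1 -> 1/4 = 1/4
No assignment yields a value below 1/4, so this is the minimum.

1/4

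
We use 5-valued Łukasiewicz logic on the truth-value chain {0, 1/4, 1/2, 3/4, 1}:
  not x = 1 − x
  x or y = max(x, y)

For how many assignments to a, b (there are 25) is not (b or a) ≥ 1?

1

value 1: 1 assignment (counts)
value 3/4: 3 assignments
value 1/2: 5 assignments
value 1/4: 7 assignments
value 0: 9 assignments
So 1 of the 25 assignments meets the threshold.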